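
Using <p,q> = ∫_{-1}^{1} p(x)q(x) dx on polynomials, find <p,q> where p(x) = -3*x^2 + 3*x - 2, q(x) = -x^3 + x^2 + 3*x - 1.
<p,q> = 124/15

Expand the product: p(x)·q(x) = 3*x^5 - 6*x^4 - 4*x^3 + 10*x^2 - 9*x + 2.
∫_{-1}^{1} of each monomial x^k gives [2/(k+1) if k even, 0 if k odd]. Integrating term-by-term (or equivalently evaluating the antiderivative F(x) = x^6/2 - 6*x^5/5 - x^4 + 10*x^3/3 - 9*x^2/2 + 2*x at the endpoints):
  F(1) − F(−1) = -13/15 − (-137/15) = 124/15.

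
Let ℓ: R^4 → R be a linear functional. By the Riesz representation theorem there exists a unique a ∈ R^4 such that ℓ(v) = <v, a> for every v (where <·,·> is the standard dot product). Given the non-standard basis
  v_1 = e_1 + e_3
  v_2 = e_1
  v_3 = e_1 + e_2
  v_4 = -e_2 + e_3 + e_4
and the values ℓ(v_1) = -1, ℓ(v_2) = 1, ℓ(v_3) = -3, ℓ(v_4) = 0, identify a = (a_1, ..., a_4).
a = (1, -4, -2, -2)

Write a = (a_1, ..., a_4) in the standard basis. For each basis vector v_i, ℓ(v_i) = <v_i, a> is a linear equation in the a_j's. Collect the n equations into a matrix system V a = ℓ, where row i of V is v_i (expressed in the standard basis). Since V is invertible (lower-triangular with 1s on the diagonal, up to permutation), solve by back-substitution:
  V =
[[1, 0, 1, 0],
 [1, 0, 0, 0],
 [1, 1, 0, 0],
 [0, -1, 1, 1]]
  V a = (-1, 1, -3, 0)
Solving gives a = (1, -4, -2, -2).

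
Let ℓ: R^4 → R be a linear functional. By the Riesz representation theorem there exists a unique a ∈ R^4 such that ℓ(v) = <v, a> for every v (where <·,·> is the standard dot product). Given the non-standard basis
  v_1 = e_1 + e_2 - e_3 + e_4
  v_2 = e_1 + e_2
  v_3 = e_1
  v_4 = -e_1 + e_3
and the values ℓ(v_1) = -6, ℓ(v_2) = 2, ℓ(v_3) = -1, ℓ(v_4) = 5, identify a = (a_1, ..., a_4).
a = (-1, 3, 4, -4)

Write a = (a_1, ..., a_4) in the standard basis. For each basis vector v_i, ℓ(v_i) = <v_i, a> is a linear equation in the a_j's. Collect the n equations into a matrix system V a = ℓ, where row i of V is v_i (expressed in the standard basis). Since V is invertible (lower-triangular with 1s on the diagonal, up to permutation), solve by back-substitution:
  V =
[[1, 1, -1, 1],
 [1, 1, 0, 0],
 [1, 0, 0, 0],
 [-1, 0, 1, 0]]
  V a = (-6, 2, -1, 5)
Solving gives a = (-1, 3, 4, -4).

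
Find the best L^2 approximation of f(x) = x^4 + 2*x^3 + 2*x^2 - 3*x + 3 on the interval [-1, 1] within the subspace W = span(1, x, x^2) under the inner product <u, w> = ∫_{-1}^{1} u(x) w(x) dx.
g(x) = 20*x^2/7 - 9*x/5 + 102/35

The best approximation g ∈ W is the orthogonal projection of f onto W. Writing g = a_0 + a_1 x + a_2 x^2, the coefficients solve the normal equations G · a = b where
  G_{ij} = <φ_i, φ_j> and b_i = <f, φ_i>, with φ_0 = 1, φ_1 = x, φ_2 = x^2.
G =
  [2, 0, 2/3]
  [0, 2/3, 0]
  [2/3, 0, 2/5],
b = (116/15, -6/5, 108/35).
Solving gives a_0 = 102/35, a_1 = -9/5, a_2 = 20/7, so
  g(x) = 20*x^2/7 - 9*x/5 + 102/35.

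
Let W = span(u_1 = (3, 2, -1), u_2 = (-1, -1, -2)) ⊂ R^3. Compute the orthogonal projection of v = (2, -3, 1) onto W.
proj_W(v) = (-2/15, -1/75, 43/75)

Set up U = [u_1 | ... | u_2] ∈ R^(3×2). The projector onto W = col(U) is P = U (U^T U)^(-1) U^T.
Compute U^T U =
  [14, -3]
  [-3, 6],
and U^T v = (-1, -1).
Solve U^T U · c = U^T v for the coefficients: c = (-3/25, -17/75). The projection is proj_W(v) = U c.
Check: (v - proj_W(v)) · u_1 = 0  (should be 0).
Check: (v - proj_W(v)) · u_2 = 0  (should be 0).
Result: proj_W(v) = (-2/15, -1/75, 43/75).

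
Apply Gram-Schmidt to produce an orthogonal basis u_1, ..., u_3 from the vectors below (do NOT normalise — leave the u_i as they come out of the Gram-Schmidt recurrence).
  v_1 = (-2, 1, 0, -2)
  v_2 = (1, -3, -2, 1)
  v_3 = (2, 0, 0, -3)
Orthogonal basis:
  u_1 = (-2, 1, 0, -2)
  u_2 = (-5/9, -20/9, -2, -5/9)
  u_3 = (213/86, -4/43, 5/43, -217/86)

Apply the Gram-Schmidt recurrence
  u_1 = v_1
  u_i = v_i − Σ_{j<i} ((v_i · u_j) / (u_j · u_j)) · u_j.

Step by step this gives:
  u_1 = (-2, 1, 0, -2)
  u_2 = (-5/9, -20/9, -2, -5/9)
  u_3 = (213/86, -4/43, 5/43, -217/86)

Orthogonality check:
  u_2 · u_1 = 0 (should be 0)
  u_3 · u_1 = 0 (should be 0)
  u_3 · u_2 = 0 (should be 0)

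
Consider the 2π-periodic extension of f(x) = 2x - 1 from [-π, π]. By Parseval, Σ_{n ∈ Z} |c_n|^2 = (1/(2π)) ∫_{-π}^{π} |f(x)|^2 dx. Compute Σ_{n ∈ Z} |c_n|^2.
Σ |c_n|^2 = 4π^2/3 + 1

Expand and integrate term by term over [-π, π]:
  ∫ (2x)^2 dx = 4·(2π^3/3); ∫ 2·2·(-1)·x dx = 0 (odd integrand); ∫ (-1)^2 dx = 1·2π.
So (1/(2π)) ∫_{-π}^{π} (2x - 1)^2 dx = 4π^2/3 + 1 = 4π^2/3 + 1.
Parseval ⇒ Σ |c_n|^2 = 4π^2/3 + 1.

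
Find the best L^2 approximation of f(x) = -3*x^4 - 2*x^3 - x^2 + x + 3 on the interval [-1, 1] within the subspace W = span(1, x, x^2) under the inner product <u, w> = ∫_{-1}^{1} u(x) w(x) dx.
g(x) = -25*x^2/7 - x/5 + 114/35

The best approximation g ∈ W is the orthogonal projection of f onto W. Writing g = a_0 + a_1 x + a_2 x^2, the coefficients solve the normal equations G · a = b where
  G_{ij} = <φ_i, φ_j> and b_i = <f, φ_i>, with φ_0 = 1, φ_1 = x, φ_2 = x^2.
G =
  [2, 0, 2/3]
  [0, 2/3, 0]
  [2/3, 0, 2/5],
b = (62/15, -2/15, 26/35).
Solving gives a_0 = 114/35, a_1 = -1/5, a_2 = -25/7, so
  g(x) = -25*x^2/7 - x/5 + 114/35.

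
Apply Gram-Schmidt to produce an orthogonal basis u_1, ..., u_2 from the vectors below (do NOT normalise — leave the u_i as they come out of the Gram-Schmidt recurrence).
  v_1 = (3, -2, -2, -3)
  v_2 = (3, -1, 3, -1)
Orthogonal basis:
  u_1 = (3, -2, -2, -3)
  u_2 = (27/13, -5/13, 47/13, -1/13)

Apply the Gram-Schmidt recurrence
  u_1 = v_1
  u_i = v_i − Σ_{j<i} ((v_i · u_j) / (u_j · u_j)) · u_j.

Step by step this gives:
  u_1 = (3, -2, -2, -3)
  u_2 = (27/13, -5/13, 47/13, -1/13)

Orthogonality check:
  u_2 · u_1 = 0 (should be 0)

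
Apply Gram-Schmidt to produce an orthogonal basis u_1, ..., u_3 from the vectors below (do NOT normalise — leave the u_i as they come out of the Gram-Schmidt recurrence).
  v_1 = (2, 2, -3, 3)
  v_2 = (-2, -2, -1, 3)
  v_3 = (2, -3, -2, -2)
Orthogonal basis:
  u_1 = (2, 2, -3, 3)
  u_2 = (-30/13, -30/13, -7/13, 33/13)
  u_3 = (218/113, -347/113, -258/113, -172/113)

Apply the Gram-Schmidt recurrence
  u_1 = v_1
  u_i = v_i − Σ_{j<i} ((v_i · u_j) / (u_j · u_j)) · u_j.

Step by step this gives:
  u_1 = (2, 2, -3, 3)
  u_2 = (-30/13, -30/13, -7/13, 33/13)
  u_3 = (218/113, -347/113, -258/113, -172/113)

Orthogonality check:
  u_2 · u_1 = 0 (should be 0)
  u_3 · u_1 = 0 (should be 0)
  u_3 · u_2 = 0 (should be 0)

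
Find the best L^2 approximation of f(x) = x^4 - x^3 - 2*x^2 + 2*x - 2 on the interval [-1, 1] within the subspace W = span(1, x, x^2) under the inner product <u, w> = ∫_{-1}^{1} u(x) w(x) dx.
g(x) = -8*x^2/7 + 7*x/5 - 73/35

The best approximation g ∈ W is the orthogonal projection of f onto W. Writing g = a_0 + a_1 x + a_2 x^2, the coefficients solve the normal equations G · a = b where
  G_{ij} = <φ_i, φ_j> and b_i = <f, φ_i>, with φ_0 = 1, φ_1 = x, φ_2 = x^2.
G =
  [2, 0, 2/3]
  [0, 2/3, 0]
  [2/3, 0, 2/5],
b = (-74/15, 14/15, -194/105).
Solving gives a_0 = -73/35, a_1 = 7/5, a_2 = -8/7, so
  g(x) = -8*x^2/7 + 7*x/5 - 73/35.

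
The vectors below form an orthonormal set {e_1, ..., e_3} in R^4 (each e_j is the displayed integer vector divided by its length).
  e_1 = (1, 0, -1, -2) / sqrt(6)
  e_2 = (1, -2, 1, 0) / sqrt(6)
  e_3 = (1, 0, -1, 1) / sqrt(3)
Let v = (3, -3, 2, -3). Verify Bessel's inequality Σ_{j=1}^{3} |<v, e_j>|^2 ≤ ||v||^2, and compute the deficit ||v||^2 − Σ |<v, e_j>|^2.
Σ |<v, e_j>|^2 = 89/3; ||v||^2 = 31; deficit = 4/3

Write each e_j = u_j / sqrt(<u_j, u_j>) where u_j is the displayed integer vector. Then <v, e_j> = <v, u_j> / sqrt(<u_j, u_j>), so |<v, e_j>|^2 = <v, u_j>^2 / <u_j, u_j>.
Coefficients: <v, e_1> = 7/sqrt(6), <v, e_2> = 11/sqrt(6), <v, e_3> = -2/sqrt(3).
Square and sum: Σ |<v, e_j>|^2 = 89/3.
Compute ||v||^2 = v·v = 31.
Deficit = 31 − 89/3 = 4/3 ≥ 0, confirming Bessel's inequality. (The deficit equals ||v − Σ <v,e_j> e_j||^2, the squared distance from v to span{e_j}.)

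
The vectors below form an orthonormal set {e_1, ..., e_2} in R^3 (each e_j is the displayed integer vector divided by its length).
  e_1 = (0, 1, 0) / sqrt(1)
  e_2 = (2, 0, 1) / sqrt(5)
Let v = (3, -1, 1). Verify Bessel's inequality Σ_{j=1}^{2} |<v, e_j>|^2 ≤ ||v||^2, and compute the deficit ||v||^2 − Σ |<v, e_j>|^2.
Σ |<v, e_j>|^2 = 54/5; ||v||^2 = 11; deficit = 1/5

Write each e_j = u_j / sqrt(<u_j, u_j>) where u_j is the displayed integer vector. Then <v, e_j> = <v, u_j> / sqrt(<u_j, u_j>), so |<v, e_j>|^2 = <v, u_j>^2 / <u_j, u_j>.
Coefficients: <v, e_1> = -1/sqrt(1), <v, e_2> = 7/sqrt(5).
Square and sum: Σ |<v, e_j>|^2 = 54/5.
Compute ||v||^2 = v·v = 11.
Deficit = 11 − 54/5 = 1/5 ≥ 0, confirming Bessel's inequality. (The deficit equals ||v − Σ <v,e_j> e_j||^2, the squared distance from v to span{e_j}.)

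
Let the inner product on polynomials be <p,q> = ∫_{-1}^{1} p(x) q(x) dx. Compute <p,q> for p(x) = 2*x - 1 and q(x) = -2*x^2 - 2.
<p,q> = 16/3

Expand the product: p(x)·q(x) = -4*x^3 + 2*x^2 - 4*x + 2.
∫_{-1}^{1} of each monomial x^k gives [2/(k+1) if k even, 0 if k odd]. Integrating term-by-term (or equivalently evaluating the antiderivative F(x) = -x^4 + 2*x^3/3 - 2*x^2 + 2*x at the endpoints):
  F(1) − F(−1) = -1/3 − (-17/3) = 16/3.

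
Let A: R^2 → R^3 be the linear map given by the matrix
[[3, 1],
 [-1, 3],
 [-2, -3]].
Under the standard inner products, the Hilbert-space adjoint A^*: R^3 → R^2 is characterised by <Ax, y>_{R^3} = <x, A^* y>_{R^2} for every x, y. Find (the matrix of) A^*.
A^* = A^T =
[[3, -1, -2],
 [1, 3, -3]]

For real matrices with standard dot products, the defining identity <Ax, y> = <x, A^* y> gives (Ax)^T y = x^T (A^*) y, i.e. x^T A^T y = x^T (A^*) y. Since this holds for all x, y, we must have A^* = A^T. Therefore
A^* =
[[3, -1, -2],
 [1, 3, -3]].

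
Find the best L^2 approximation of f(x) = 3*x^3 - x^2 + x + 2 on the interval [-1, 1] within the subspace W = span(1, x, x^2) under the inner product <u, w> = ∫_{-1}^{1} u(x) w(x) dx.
g(x) = -x^2 + 14*x/5 + 2

The best approximation g ∈ W is the orthogonal projection of f onto W. Writing g = a_0 + a_1 x + a_2 x^2, the coefficients solve the normal equations G · a = b where
  G_{ij} = <φ_i, φ_j> and b_i = <f, φ_i>, with φ_0 = 1, φ_1 = x, φ_2 = x^2.
G =
  [2, 0, 2/3]
  [0, 2/3, 0]
  [2/3, 0, 2/5],
b = (10/3, 28/15, 14/15).
Solving gives a_0 = 2, a_1 = 14/5, a_2 = -1, so
  g(x) = -x^2 + 14*x/5 + 2.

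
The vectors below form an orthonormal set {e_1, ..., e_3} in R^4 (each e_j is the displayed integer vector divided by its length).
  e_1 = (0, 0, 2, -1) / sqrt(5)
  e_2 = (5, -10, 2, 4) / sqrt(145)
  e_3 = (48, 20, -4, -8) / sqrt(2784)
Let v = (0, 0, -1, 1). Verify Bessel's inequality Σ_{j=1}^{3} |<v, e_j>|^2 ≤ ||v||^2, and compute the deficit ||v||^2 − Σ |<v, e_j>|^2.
Σ |<v, e_j>|^2 = 11/6; ||v||^2 = 2; deficit = 1/6

Write each e_j = u_j / sqrt(<u_j, u_j>) where u_j is the displayed integer vector. Then <v, e_j> = <v, u_j> / sqrt(<u_j, u_j>), so |<v, e_j>|^2 = <v, u_j>^2 / <u_j, u_j>.
Coefficients: <v, e_1> = -3/sqrt(5), <v, e_2> = 2/sqrt(145), <v, e_3> = -4/sqrt(2784).
Square and sum: Σ |<v, e_j>|^2 = 11/6.
Compute ||v||^2 = v·v = 2.
Deficit = 2 − 11/6 = 1/6 ≥ 0, confirming Bessel's inequality. (The deficit equals ||v − Σ <v,e_j> e_j||^2, the squared distance from v to span{e_j}.)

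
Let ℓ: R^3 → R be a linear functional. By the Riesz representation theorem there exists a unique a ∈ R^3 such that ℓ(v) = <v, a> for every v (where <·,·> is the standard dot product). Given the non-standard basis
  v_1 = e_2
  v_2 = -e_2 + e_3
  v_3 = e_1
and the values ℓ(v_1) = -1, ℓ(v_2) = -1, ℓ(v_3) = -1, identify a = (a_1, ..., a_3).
a = (-1, -1, -2)

Write a = (a_1, ..., a_3) in the standard basis. For each basis vector v_i, ℓ(v_i) = <v_i, a> is a linear equation in the a_j's. Collect the n equations into a matrix system V a = ℓ, where row i of V is v_i (expressed in the standard basis). Since V is invertible (lower-triangular with 1s on the diagonal, up to permutation), solve by back-substitution:
  V =
[[0, 1, 0],
 [0, -1, 1],
 [1, 0, 0]]
  V a = (-1, -1, -1)
Solving gives a = (-1, -1, -2).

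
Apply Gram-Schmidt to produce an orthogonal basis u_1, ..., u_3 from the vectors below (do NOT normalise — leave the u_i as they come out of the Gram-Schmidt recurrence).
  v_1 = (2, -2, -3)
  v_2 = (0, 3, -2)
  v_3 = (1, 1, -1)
Orthogonal basis:
  u_1 = (2, -2, -3)
  u_2 = (0, 3, -2)
  u_3 = (11/17, 44/221, 66/221)

Apply the Gram-Schmidt recurrence
  u_1 = v_1
  u_i = v_i − Σ_{j<i} ((v_i · u_j) / (u_j · u_j)) · u_j.

Step by step this gives:
  u_1 = (2, -2, -3)
  u_2 = (0, 3, -2)
  u_3 = (11/17, 44/221, 66/221)

Orthogonality check:
  u_2 · u_1 = 0 (should be 0)
  u_3 · u_1 = 0 (should be 0)
  u_3 · u_2 = 0 (should be 0)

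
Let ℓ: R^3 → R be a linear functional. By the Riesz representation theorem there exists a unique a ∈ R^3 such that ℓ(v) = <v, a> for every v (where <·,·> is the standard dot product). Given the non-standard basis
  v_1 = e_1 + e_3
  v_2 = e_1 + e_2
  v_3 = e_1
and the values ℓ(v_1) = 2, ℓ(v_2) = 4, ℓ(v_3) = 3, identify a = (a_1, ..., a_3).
a = (3, 1, -1)

Write a = (a_1, ..., a_3) in the standard basis. For each basis vector v_i, ℓ(v_i) = <v_i, a> is a linear equation in the a_j's. Collect the n equations into a matrix system V a = ℓ, where row i of V is v_i (expressed in the standard basis). Since V is invertible (lower-triangular with 1s on the diagonal, up to permutation), solve by back-substitution:
  V =
[[1, 0, 1],
 [1, 1, 0],
 [1, 0, 0]]
  V a = (2, 4, 3)
Solving gives a = (3, 1, -1).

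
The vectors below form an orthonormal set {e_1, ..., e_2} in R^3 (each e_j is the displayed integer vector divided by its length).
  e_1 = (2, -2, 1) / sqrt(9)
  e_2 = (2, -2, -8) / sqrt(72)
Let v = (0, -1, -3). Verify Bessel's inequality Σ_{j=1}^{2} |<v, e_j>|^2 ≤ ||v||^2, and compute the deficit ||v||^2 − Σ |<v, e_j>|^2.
Σ |<v, e_j>|^2 = 19/2; ||v||^2 = 10; deficit = 1/2

Write each e_j = u_j / sqrt(<u_j, u_j>) where u_j is the displayed integer vector. Then <v, e_j> = <v, u_j> / sqrt(<u_j, u_j>), so |<v, e_j>|^2 = <v, u_j>^2 / <u_j, u_j>.
Coefficients: <v, e_1> = -1/sqrt(9), <v, e_2> = 26/sqrt(72).
Square and sum: Σ |<v, e_j>|^2 = 19/2.
Compute ||v||^2 = v·v = 10.
Deficit = 10 − 19/2 = 1/2 ≥ 0, confirming Bessel's inequality. (The deficit equals ||v − Σ <v,e_j> e_j||^2, the squared distance from v to span{e_j}.)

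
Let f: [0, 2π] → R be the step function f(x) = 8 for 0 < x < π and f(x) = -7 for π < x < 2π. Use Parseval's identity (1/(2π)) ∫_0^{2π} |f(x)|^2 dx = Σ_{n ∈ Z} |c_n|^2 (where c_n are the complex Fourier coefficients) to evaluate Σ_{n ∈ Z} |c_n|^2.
Σ |c_n|^2 = 113/2

Parseval equates the L^2 energy of f (normalised by 1/(2π)) with the ℓ^2 sum of its Fourier coefficients: (1/(2π)) ∫_0^{2π} |f|^2 = Σ |c_n|^2.
Compute the left side: (1/(2π)) [∫_0^π 8^2 dx + ∫_π^{2π} (-7)^2 dx] = (1/(2π)) · (64π + 49π) = (64 + 49)/2 = 113/2.
So Σ_{n ∈ Z} |c_n|^2 = 113/2.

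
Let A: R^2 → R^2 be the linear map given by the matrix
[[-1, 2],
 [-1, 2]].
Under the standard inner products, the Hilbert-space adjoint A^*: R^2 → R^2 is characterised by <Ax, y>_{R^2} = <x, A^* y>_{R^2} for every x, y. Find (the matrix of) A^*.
A^* = A^T =
[[-1, -1],
 [2, 2]]

For real matrices with standard dot products, the defining identity <Ax, y> = <x, A^* y> gives (Ax)^T y = x^T (A^*) y, i.e. x^T A^T y = x^T (A^*) y. Since this holds for all x, y, we must have A^* = A^T. Therefore
A^* =
[[-1, -1],
 [2, 2]].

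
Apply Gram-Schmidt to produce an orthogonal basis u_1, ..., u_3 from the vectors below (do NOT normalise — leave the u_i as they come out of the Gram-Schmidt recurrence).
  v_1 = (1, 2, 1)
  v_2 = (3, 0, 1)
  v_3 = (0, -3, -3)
Orthogonal basis:
  u_1 = (1, 2, 1)
  u_2 = (7/3, -4/3, 1/3)
  u_3 = (6/11, 6/11, -18/11)

Apply the Gram-Schmidt recurrence
  u_1 = v_1
  u_i = v_i − Σ_{j<i} ((v_i · u_j) / (u_j · u_j)) · u_j.

Step by step this gives:
  u_1 = (1, 2, 1)
  u_2 = (7/3, -4/3, 1/3)
  u_3 = (6/11, 6/11, -18/11)

Orthogonality check:
  u_2 · u_1 = 0 (should be 0)
  u_3 · u_1 = 0 (should be 0)
  u_3 · u_2 = 0 (should be 0)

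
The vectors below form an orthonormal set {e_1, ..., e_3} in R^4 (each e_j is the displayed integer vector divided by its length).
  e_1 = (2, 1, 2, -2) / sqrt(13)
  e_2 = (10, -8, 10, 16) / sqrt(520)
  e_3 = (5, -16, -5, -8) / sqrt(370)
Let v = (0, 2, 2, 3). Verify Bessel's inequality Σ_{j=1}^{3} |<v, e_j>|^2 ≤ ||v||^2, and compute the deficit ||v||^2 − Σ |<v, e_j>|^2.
Σ |<v, e_j>|^2 = 628/37; ||v||^2 = 17; deficit = 1/37

Write each e_j = u_j / sqrt(<u_j, u_j>) where u_j is the displayed integer vector. Then <v, e_j> = <v, u_j> / sqrt(<u_j, u_j>), so |<v, e_j>|^2 = <v, u_j>^2 / <u_j, u_j>.
Coefficients: <v, e_1> = 0/sqrt(13), <v, e_2> = 52/sqrt(520), <v, e_3> = -66/sqrt(370).
Square and sum: Σ |<v, e_j>|^2 = 628/37.
Compute ||v||^2 = v·v = 17.
Deficit = 17 − 628/37 = 1/37 ≥ 0, confirming Bessel's inequality. (The deficit equals ||v − Σ <v,e_j> e_j||^2, the squared distance from v to span{e_j}.)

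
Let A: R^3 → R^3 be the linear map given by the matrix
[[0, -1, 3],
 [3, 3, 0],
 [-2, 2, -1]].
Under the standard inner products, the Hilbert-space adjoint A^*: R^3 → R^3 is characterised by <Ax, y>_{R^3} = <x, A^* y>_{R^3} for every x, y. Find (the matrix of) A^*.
A^* = A^T =
[[0, 3, -2],
 [-1, 3, 2],
 [3, 0, -1]]

For real matrices with standard dot products, the defining identity <Ax, y> = <x, A^* y> gives (Ax)^T y = x^T (A^*) y, i.e. x^T A^T y = x^T (A^*) y. Since this holds for all x, y, we must have A^* = A^T. Therefore
A^* =
[[0, 3, -2],
 [-1, 3, 2],
 [3, 0, -1]].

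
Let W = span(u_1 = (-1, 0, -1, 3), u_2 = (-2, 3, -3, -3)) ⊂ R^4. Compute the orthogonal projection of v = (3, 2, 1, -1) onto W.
proj_W(v) = (21/25, -84/325, 301/325, -567/325)

Set up U = [u_1 | ... | u_2] ∈ R^(4×2). The projector onto W = col(U) is P = U (U^T U)^(-1) U^T.
Compute U^T U =
  [11, -4]
  [-4, 31],
and U^T v = (-7, 0).
Solve U^T U · c = U^T v for the coefficients: c = (-217/325, -28/325). The projection is proj_W(v) = U c.
Check: (v - proj_W(v)) · u_1 = 0  (should be 0).
Check: (v - proj_W(v)) · u_2 = 0  (should be 0).
Result: proj_W(v) = (21/25, -84/325, 301/325, -567/325).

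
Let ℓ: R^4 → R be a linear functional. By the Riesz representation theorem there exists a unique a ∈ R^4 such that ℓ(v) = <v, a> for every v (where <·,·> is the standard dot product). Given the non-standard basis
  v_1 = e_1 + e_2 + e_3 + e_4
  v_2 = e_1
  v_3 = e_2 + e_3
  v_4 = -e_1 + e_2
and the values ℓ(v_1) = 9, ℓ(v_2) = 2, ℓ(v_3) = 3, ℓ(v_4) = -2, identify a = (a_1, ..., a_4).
a = (2, 0, 3, 4)

Write a = (a_1, ..., a_4) in the standard basis. For each basis vector v_i, ℓ(v_i) = <v_i, a> is a linear equation in the a_j's. Collect the n equations into a matrix system V a = ℓ, where row i of V is v_i (expressed in the standard basis). Since V is invertible (lower-triangular with 1s on the diagonal, up to permutation), solve by back-substitution:
  V =
[[1, 1, 1, 1],
 [1, 0, 0, 0],
 [0, 1, 1, 0],
 [-1, 1, 0, 0]]
  V a = (9, 2, 3, -2)
Solving gives a = (2, 0, 3, 4).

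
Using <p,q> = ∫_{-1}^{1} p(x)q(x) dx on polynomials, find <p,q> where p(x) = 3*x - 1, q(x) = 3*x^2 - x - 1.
<p,q> = -2

Expand the product: p(x)·q(x) = 9*x^3 - 6*x^2 - 2*x + 1.
∫_{-1}^{1} of each monomial x^k gives [2/(k+1) if k even, 0 if k odd]. Integrating term-by-term (or equivalently evaluating the antiderivative F(x) = 9*x^4/4 - 2*x^3 - x^2 + x at the endpoints):
  F(1) − F(−1) = 1/4 − (9/4) = -2.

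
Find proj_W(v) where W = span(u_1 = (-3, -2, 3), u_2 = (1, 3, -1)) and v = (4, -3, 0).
proj_W(v) = (2, -3, -2)

Set up U = [u_1 | ... | u_2] ∈ R^(3×2). The projector onto W = col(U) is P = U (U^T U)^(-1) U^T.
Compute U^T U =
  [22, -12]
  [-12, 11],
and U^T v = (-6, -5).
Solve U^T U · c = U^T v for the coefficients: c = (-9/7, -13/7). The projection is proj_W(v) = U c.
Check: (v - proj_W(v)) · u_1 = 0  (should be 0).
Check: (v - proj_W(v)) · u_2 = 0  (should be 0).
Result: proj_W(v) = (2, -3, -2).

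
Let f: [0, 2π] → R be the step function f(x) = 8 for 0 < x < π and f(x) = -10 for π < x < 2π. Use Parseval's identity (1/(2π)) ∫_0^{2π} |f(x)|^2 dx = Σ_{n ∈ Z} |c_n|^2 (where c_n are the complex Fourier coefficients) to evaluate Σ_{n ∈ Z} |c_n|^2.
Σ |c_n|^2 = 82

Parseval equates the L^2 energy of f (normalised by 1/(2π)) with the ℓ^2 sum of its Fourier coefficients: (1/(2π)) ∫_0^{2π} |f|^2 = Σ |c_n|^2.
Compute the left side: (1/(2π)) [∫_0^π 8^2 dx + ∫_π^{2π} (-10)^2 dx] = (1/(2π)) · (64π + 100π) = (64 + 100)/2 = 82.
So Σ_{n ∈ Z} |c_n|^2 = 82.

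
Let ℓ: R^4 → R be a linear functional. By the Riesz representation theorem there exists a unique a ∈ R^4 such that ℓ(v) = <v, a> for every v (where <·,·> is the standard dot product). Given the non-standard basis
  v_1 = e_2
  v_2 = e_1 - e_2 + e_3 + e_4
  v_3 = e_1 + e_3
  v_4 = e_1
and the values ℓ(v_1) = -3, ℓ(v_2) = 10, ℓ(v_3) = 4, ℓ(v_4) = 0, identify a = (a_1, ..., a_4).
a = (0, -3, 4, 3)

Write a = (a_1, ..., a_4) in the standard basis. For each basis vector v_i, ℓ(v_i) = <v_i, a> is a linear equation in the a_j's. Collect the n equations into a matrix system V a = ℓ, where row i of V is v_i (expressed in the standard basis). Since V is invertible (lower-triangular with 1s on the diagonal, up to permutation), solve by back-substitution:
  V =
[[0, 1, 0, 0],
 [1, -1, 1, 1],
 [1, 0, 1, 0],
 [1, 0, 0, 0]]
  V a = (-3, 10, 4, 0)
Solving gives a = (0, -3, 4, 3).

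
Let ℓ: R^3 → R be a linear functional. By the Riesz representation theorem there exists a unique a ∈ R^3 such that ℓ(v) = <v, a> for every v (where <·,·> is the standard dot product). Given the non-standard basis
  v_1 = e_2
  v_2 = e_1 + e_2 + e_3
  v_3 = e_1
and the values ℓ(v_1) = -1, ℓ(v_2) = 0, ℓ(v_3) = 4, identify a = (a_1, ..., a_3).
a = (4, -1, -3)

Write a = (a_1, ..., a_3) in the standard basis. For each basis vector v_i, ℓ(v_i) = <v_i, a> is a linear equation in the a_j's. Collect the n equations into a matrix system V a = ℓ, where row i of V is v_i (expressed in the standard basis). Since V is invertible (lower-triangular with 1s on the diagonal, up to permutation), solve by back-substitution:
  V =
[[0, 1, 0],
 [1, 1, 1],
 [1, 0, 0]]
  V a = (-1, 0, 4)
Solving gives a = (4, -1, -3).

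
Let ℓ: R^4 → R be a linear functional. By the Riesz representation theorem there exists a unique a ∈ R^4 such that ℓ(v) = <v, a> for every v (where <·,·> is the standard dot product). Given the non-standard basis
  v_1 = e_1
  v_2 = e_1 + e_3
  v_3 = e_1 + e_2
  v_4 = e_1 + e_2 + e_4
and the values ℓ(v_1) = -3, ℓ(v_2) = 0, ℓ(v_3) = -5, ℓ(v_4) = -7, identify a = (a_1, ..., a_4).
a = (-3, -2, 3, -2)

Write a = (a_1, ..., a_4) in the standard basis. For each basis vector v_i, ℓ(v_i) = <v_i, a> is a linear equation in the a_j's. Collect the n equations into a matrix system V a = ℓ, where row i of V is v_i (expressed in the standard basis). Since V is invertible (lower-triangular with 1s on the diagonal, up to permutation), solve by back-substitution:
  V =
[[1, 0, 0, 0],
 [1, 0, 1, 0],
 [1, 1, 0, 0],
 [1, 1, 0, 1]]
  V a = (-3, 0, -5, -7)
Solving gives a = (-3, -2, 3, -2).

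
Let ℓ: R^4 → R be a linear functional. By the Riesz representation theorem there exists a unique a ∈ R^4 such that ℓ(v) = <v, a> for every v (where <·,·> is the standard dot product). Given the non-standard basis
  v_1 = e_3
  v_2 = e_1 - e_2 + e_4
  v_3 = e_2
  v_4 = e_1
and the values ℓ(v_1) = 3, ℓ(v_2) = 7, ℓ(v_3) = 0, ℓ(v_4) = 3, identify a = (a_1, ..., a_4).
a = (3, 0, 3, 4)

Write a = (a_1, ..., a_4) in the standard basis. For each basis vector v_i, ℓ(v_i) = <v_i, a> is a linear equation in the a_j's. Collect the n equations into a matrix system V a = ℓ, where row i of V is v_i (expressed in the standard basis). Since V is invertible (lower-triangular with 1s on the diagonal, up to permutation), solve by back-substitution:
  V =
[[0, 0, 1, 0],
 [1, -1, 0, 1],
 [0, 1, 0, 0],
 [1, 0, 0, 0]]
  V a = (3, 7, 0, 3)
Solving gives a = (3, 0, 3, 4).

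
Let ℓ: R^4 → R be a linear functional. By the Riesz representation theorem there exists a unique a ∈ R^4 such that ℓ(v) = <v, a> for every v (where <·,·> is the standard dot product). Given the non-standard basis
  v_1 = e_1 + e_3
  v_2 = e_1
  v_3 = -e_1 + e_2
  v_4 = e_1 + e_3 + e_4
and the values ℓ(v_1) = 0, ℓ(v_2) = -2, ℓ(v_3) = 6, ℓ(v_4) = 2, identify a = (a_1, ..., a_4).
a = (-2, 4, 2, 2)

Write a = (a_1, ..., a_4) in the standard basis. For each basis vector v_i, ℓ(v_i) = <v_i, a> is a linear equation in the a_j's. Collect the n equations into a matrix system V a = ℓ, where row i of V is v_i (expressed in the standard basis). Since V is invertible (lower-triangular with 1s on the diagonal, up to permutation), solve by back-substitution:
  V =
[[1, 0, 1, 0],
 [1, 0, 0, 0],
 [-1, 1, 0, 0],
 [1, 0, 1, 1]]
  V a = (0, -2, 6, 2)
Solving gives a = (-2, 4, 2, 2).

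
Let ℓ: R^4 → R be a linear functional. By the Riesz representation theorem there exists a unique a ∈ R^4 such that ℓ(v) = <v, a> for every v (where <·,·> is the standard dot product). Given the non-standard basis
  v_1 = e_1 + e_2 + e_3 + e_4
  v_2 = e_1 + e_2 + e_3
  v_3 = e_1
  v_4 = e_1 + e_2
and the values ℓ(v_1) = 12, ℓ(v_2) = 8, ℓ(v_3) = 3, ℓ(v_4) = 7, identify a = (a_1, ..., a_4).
a = (3, 4, 1, 4)

Write a = (a_1, ..., a_4) in the standard basis. For each basis vector v_i, ℓ(v_i) = <v_i, a> is a linear equation in the a_j's. Collect the n equations into a matrix system V a = ℓ, where row i of V is v_i (expressed in the standard basis). Since V is invertible (lower-triangular with 1s on the diagonal, up to permutation), solve by back-substitution:
  V =
[[1, 1, 1, 1],
 [1, 1, 1, 0],
 [1, 0, 0, 0],
 [1, 1, 0, 0]]
  V a = (12, 8, 3, 7)
Solving gives a = (3, 4, 1, 4).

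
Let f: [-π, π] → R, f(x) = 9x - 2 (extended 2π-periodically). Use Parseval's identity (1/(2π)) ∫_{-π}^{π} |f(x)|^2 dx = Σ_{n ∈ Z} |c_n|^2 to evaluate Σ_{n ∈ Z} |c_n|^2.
Σ |c_n|^2 = 27π^2 + 4

Expand and integrate term by term over [-π, π]:
  ∫ (9x)^2 dx = 81·(2π^3/3); ∫ 2·9·(-2)·x dx = 0 (odd integrand); ∫ (-2)^2 dx = 4·2π.
So (1/(2π)) ∫_{-π}^{π} (9x - 2)^2 dx = 81π^2/3 + 4 = 27π^2 + 4.
Parseval ⇒ Σ |c_n|^2 = 27π^2 + 4.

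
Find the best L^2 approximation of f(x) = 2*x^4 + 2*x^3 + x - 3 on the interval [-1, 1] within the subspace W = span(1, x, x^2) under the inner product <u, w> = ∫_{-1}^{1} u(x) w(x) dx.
g(x) = 12*x^2/7 + 11*x/5 - 111/35

The best approximation g ∈ W is the orthogonal projection of f onto W. Writing g = a_0 + a_1 x + a_2 x^2, the coefficients solve the normal equations G · a = b where
  G_{ij} = <φ_i, φ_j> and b_i = <f, φ_i>, with φ_0 = 1, φ_1 = x, φ_2 = x^2.
G =
  [2, 0, 2/3]
  [0, 2/3, 0]
  [2/3, 0, 2/5],
b = (-26/5, 22/15, -10/7).
Solving gives a_0 = -111/35, a_1 = 11/5, a_2 = 12/7, so
  g(x) = 12*x^2/7 + 11*x/5 - 111/35.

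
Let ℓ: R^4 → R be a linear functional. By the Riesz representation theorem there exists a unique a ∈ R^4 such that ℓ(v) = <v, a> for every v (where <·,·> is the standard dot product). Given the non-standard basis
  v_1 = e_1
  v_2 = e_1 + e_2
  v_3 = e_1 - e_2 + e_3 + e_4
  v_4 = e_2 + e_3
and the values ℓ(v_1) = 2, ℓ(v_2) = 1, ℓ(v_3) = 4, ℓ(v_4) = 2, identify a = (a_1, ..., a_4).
a = (2, -1, 3, -2)

Write a = (a_1, ..., a_4) in the standard basis. For each basis vector v_i, ℓ(v_i) = <v_i, a> is a linear equation in the a_j's. Collect the n equations into a matrix system V a = ℓ, where row i of V is v_i (expressed in the standard basis). Since V is invertible (lower-triangular with 1s on the diagonal, up to permutation), solve by back-substitution:
  V =
[[1, 0, 0, 0],
 [1, 1, 0, 0],
 [1, -1, 1, 1],
 [0, 1, 1, 0]]
  V a = (2, 1, 4, 2)
Solving gives a = (2, -1, 3, -2).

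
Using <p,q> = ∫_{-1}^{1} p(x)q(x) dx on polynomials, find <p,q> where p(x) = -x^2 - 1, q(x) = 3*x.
<p,q> = 0

Expand the product: p(x)·q(x) = -3*x^3 - 3*x.
∫_{-1}^{1} of each monomial x^k gives [2/(k+1) if k even, 0 if k odd]. Integrating term-by-term (or equivalently evaluating the antiderivative F(x) = -3*x^4/4 - 3*x^2/2 at the endpoints):
  F(1) − F(−1) = -9/4 − (-9/4) = 0.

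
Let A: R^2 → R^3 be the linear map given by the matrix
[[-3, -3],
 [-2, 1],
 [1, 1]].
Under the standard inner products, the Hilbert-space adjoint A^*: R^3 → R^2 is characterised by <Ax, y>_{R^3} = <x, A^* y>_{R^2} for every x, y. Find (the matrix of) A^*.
A^* = A^T =
[[-3, -2, 1],
 [-3, 1, 1]]

For real matrices with standard dot products, the defining identity <Ax, y> = <x, A^* y> gives (Ax)^T y = x^T (A^*) y, i.e. x^T A^T y = x^T (A^*) y. Since this holds for all x, y, we must have A^* = A^T. Therefore
A^* =
[[-3, -2, 1],
 [-3, 1, 1]].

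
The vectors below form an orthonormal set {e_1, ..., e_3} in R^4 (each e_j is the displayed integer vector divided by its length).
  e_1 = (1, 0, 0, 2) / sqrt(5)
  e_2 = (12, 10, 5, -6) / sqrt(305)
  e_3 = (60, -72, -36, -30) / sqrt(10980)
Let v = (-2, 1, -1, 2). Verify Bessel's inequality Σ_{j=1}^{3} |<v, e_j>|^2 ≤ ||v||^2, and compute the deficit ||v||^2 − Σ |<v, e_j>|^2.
Σ |<v, e_j>|^2 = 41/5; ||v||^2 = 10; deficit = 9/5

Write each e_j = u_j / sqrt(<u_j, u_j>) where u_j is the displayed integer vector. Then <v, e_j> = <v, u_j> / sqrt(<u_j, u_j>), so |<v, e_j>|^2 = <v, u_j>^2 / <u_j, u_j>.
Coefficients: <v, e_1> = 2/sqrt(5), <v, e_2> = -31/sqrt(305), <v, e_3> = -216/sqrt(10980).
Square and sum: Σ |<v, e_j>|^2 = 41/5.
Compute ||v||^2 = v·v = 10.
Deficit = 10 − 41/5 = 9/5 ≥ 0, confirming Bessel's inequality. (The deficit equals ||v − Σ <v,e_j> e_j||^2, the squared distance from v to span{e_j}.)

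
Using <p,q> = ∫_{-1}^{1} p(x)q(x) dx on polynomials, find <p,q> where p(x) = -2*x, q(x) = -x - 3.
<p,q> = 4/3

Expand the product: p(x)·q(x) = 2*x^2 + 6*x.
∫_{-1}^{1} of each monomial x^k gives [2/(k+1) if k even, 0 if k odd]. Integrating term-by-term (or equivalently evaluating the antiderivative F(x) = 2*x^3/3 + 3*x^2 at the endpoints):
  F(1) − F(−1) = 11/3 − (7/3) = 4/3.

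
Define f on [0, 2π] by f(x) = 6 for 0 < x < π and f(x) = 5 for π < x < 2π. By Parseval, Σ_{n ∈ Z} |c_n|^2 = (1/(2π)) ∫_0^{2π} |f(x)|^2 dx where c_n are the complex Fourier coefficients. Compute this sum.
Σ |c_n|^2 = 61/2

Parseval equates the L^2 energy of f (normalised by 1/(2π)) with the ℓ^2 sum of its Fourier coefficients: (1/(2π)) ∫_0^{2π} |f|^2 = Σ |c_n|^2.
Compute the left side: (1/(2π)) [∫_0^π 6^2 dx + ∫_π^{2π} 5^2 dx] = (1/(2π)) · (36π + 25π) = (36 + 25)/2 = 61/2.
So Σ_{n ∈ Z} |c_n|^2 = 61/2.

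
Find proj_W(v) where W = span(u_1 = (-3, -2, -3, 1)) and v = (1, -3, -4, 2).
proj_W(v) = (-51/23, -34/23, -51/23, 17/23)

Set up U = [u_1 | ... | u_1] ∈ R^(4×1). The projector onto W = col(U) is P = U (U^T U)^(-1) U^T.
Compute U^T U =
  [23],
and U^T v = (17).
Solve U^T U · c = U^T v for the coefficients: c = (17/23). The projection is proj_W(v) = U c.
Check: (v - proj_W(v)) · u_1 = 0  (should be 0).
Result: proj_W(v) = (-51/23, -34/23, -51/23, 17/23).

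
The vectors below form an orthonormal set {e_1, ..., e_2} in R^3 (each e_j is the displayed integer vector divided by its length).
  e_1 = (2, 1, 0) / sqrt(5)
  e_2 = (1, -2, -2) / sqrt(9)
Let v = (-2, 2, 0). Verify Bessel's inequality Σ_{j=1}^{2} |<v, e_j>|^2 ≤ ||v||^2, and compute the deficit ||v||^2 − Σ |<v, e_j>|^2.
Σ |<v, e_j>|^2 = 24/5; ||v||^2 = 8; deficit = 16/5

Write each e_j = u_j / sqrt(<u_j, u_j>) where u_j is the displayed integer vector. Then <v, e_j> = <v, u_j> / sqrt(<u_j, u_j>), so |<v, e_j>|^2 = <v, u_j>^2 / <u_j, u_j>.
Coefficients: <v, e_1> = -2/sqrt(5), <v, e_2> = -6/sqrt(9).
Square and sum: Σ |<v, e_j>|^2 = 24/5.
Compute ||v||^2 = v·v = 8.
Deficit = 8 − 24/5 = 16/5 ≥ 0, confirming Bessel's inequality. (The deficit equals ||v − Σ <v,e_j> e_j||^2, the squared distance from v to span{e_j}.)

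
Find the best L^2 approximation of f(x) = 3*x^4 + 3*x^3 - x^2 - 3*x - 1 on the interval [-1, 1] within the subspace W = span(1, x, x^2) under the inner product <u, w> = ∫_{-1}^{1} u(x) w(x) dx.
g(x) = 11*x^2/7 - 6*x/5 - 44/35

The best approximation g ∈ W is the orthogonal projection of f onto W. Writing g = a_0 + a_1 x + a_2 x^2, the coefficients solve the normal equations G · a = b where
  G_{ij} = <φ_i, φ_j> and b_i = <f, φ_i>, with φ_0 = 1, φ_1 = x, φ_2 = x^2.
G =
  [2, 0, 2/3]
  [0, 2/3, 0]
  [2/3, 0, 2/5],
b = (-22/15, -4/5, -22/105).
Solving gives a_0 = -44/35, a_1 = -6/5, a_2 = 11/7, so
  g(x) = 11*x^2/7 - 6*x/5 - 44/35.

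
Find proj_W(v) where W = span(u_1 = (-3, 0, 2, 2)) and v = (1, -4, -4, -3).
proj_W(v) = (3, 0, -2, -2)

Set up U = [u_1 | ... | u_1] ∈ R^(4×1). The projector onto W = col(U) is P = U (U^T U)^(-1) U^T.
Compute U^T U =
  [17],
and U^T v = (-17).
Solve U^T U · c = U^T v for the coefficients: c = (-1). The projection is proj_W(v) = U c.
Check: (v - proj_W(v)) · u_1 = 0  (should be 0).
Result: proj_W(v) = (3, 0, -2, -2).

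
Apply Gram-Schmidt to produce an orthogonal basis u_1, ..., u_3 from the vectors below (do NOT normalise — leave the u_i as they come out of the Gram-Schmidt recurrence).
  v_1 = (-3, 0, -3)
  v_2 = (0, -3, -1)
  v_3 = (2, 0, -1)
Orthogonal basis:
  u_1 = (-3, 0, -3)
  u_2 = (1/2, -3, -1/2)
  u_3 = (27/19, 9/19, -27/19)

Apply the Gram-Schmidt recurrence
  u_1 = v_1
  u_i = v_i − Σ_{j<i} ((v_i · u_j) / (u_j · u_j)) · u_j.

Step by step this gives:
  u_1 = (-3, 0, -3)
  u_2 = (1/2, -3, -1/2)
  u_3 = (27/19, 9/19, -27/19)

Orthogonality check:
  u_2 · u_1 = 0 (should be 0)
  u_3 · u_1 = 0 (should be 0)
  u_3 · u_2 = 0 (should be 0)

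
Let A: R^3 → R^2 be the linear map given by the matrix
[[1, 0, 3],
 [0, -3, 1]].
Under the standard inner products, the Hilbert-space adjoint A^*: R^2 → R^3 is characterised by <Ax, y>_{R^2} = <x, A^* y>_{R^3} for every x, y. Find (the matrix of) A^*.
A^* = A^T =
[[1, 0],
 [0, -3],
 [3, 1]]

For real matrices with standard dot products, the defining identity <Ax, y> = <x, A^* y> gives (Ax)^T y = x^T (A^*) y, i.e. x^T A^T y = x^T (A^*) y. Since this holds for all x, y, we must have A^* = A^T. Therefore
A^* =
[[1, 0],
 [0, -3],
 [3, 1]].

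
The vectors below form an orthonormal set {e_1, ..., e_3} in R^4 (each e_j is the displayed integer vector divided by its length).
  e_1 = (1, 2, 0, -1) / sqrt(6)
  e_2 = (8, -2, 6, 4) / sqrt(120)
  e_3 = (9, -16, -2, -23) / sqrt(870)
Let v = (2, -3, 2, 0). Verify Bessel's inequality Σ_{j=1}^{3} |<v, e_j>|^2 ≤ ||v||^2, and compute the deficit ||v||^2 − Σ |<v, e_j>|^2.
Σ |<v, e_j>|^2 = 2909/174; ||v||^2 = 17; deficit = 49/174

Write each e_j = u_j / sqrt(<u_j, u_j>) where u_j is the displayed integer vector. Then <v, e_j> = <v, u_j> / sqrt(<u_j, u_j>), so |<v, e_j>|^2 = <v, u_j>^2 / <u_j, u_j>.
Coefficients: <v, e_1> = -4/sqrt(6), <v, e_2> = 34/sqrt(120), <v, e_3> = 62/sqrt(870).
Square and sum: Σ |<v, e_j>|^2 = 2909/174.
Compute ||v||^2 = v·v = 17.
Deficit = 17 − 2909/174 = 49/174 ≥ 0, confirming Bessel's inequality. (The deficit equals ||v − Σ <v,e_j> e_j||^2, the squared distance from v to span{e_j}.)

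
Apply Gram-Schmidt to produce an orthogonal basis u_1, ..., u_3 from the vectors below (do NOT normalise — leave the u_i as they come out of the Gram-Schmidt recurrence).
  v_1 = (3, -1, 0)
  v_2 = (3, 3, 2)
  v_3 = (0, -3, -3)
Orthogonal basis:
  u_1 = (3, -1, 0)
  u_2 = (6/5, 18/5, 2)
  u_3 = (9/46, 27/46, -27/23)

Apply the Gram-Schmidt recurrence
  u_1 = v_1
  u_i = v_i − Σ_{j<i} ((v_i · u_j) / (u_j · u_j)) · u_j.

Step by step this gives:
  u_1 = (3, -1, 0)
  u_2 = (6/5, 18/5, 2)
  u_3 = (9/46, 27/46, -27/23)

Orthogonality check:
  u_2 · u_1 = 0 (should be 0)
  u_3 · u_1 = 0 (should be 0)
  u_3 · u_2 = 0 (should be 0)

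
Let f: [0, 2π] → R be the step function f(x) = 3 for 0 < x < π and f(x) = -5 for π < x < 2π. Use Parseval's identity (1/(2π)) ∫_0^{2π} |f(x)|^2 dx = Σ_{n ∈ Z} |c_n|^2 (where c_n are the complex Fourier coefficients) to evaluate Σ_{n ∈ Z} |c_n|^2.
Σ |c_n|^2 = 17

Parseval equates the L^2 energy of f (normalised by 1/(2π)) with the ℓ^2 sum of its Fourier coefficients: (1/(2π)) ∫_0^{2π} |f|^2 = Σ |c_n|^2.
Compute the left side: (1/(2π)) [∫_0^π 3^2 dx + ∫_π^{2π} (-5)^2 dx] = (1/(2π)) · (9π + 25π) = (9 + 25)/2 = 17.
So Σ_{n ∈ Z} |c_n|^2 = 17.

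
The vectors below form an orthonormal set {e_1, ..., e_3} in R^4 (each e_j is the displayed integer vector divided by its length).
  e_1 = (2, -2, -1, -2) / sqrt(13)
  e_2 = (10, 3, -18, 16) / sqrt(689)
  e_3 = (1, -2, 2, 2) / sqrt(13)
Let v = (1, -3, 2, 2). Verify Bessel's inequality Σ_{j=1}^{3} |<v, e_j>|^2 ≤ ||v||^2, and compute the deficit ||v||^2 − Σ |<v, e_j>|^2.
Σ |<v, e_j>|^2 = 12146/689; ||v||^2 = 18; deficit = 256/689

Write each e_j = u_j / sqrt(<u_j, u_j>) where u_j is the displayed integer vector. Then <v, e_j> = <v, u_j> / sqrt(<u_j, u_j>), so |<v, e_j>|^2 = <v, u_j>^2 / <u_j, u_j>.
Coefficients: <v, e_1> = 2/sqrt(13), <v, e_2> = -3/sqrt(689), <v, e_3> = 15/sqrt(13).
Square and sum: Σ |<v, e_j>|^2 = 12146/689.
Compute ||v||^2 = v·v = 18.
Deficit = 18 − 12146/689 = 256/689 ≥ 0, confirming Bessel's inequality. (The deficit equals ||v − Σ <v,e_j> e_j||^2, the squared distance from v to span{e_j}.)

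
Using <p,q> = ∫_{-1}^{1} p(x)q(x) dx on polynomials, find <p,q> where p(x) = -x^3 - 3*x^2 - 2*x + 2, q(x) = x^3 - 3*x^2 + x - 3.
<p,q> = -968/105

Expand the product: p(x)·q(x) = -x^6 + 6*x^4 + 8*x^3 + x^2 + 8*x - 6.
∫_{-1}^{1} of each monomial x^k gives [2/(k+1) if k even, 0 if k odd]. Integrating term-by-term (or equivalently evaluating the antiderivative F(x) = -x^7/7 + 6*x^5/5 + 2*x^4 + x^3/3 + 4*x^2 - 6*x at the endpoints):
  F(1) − F(−1) = 146/105 − (1114/105) = -968/105.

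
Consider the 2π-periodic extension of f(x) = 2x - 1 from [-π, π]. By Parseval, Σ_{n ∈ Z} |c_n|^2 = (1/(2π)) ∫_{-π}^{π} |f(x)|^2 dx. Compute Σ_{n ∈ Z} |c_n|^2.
Σ |c_n|^2 = 4π^2/3 + 1

Expand and integrate term by term over [-π, π]:
  ∫ (2x)^2 dx = 4·(2π^3/3); ∫ 2·2·(-1)·x dx = 0 (odd integrand); ∫ (-1)^2 dx = 1·2π.
So (1/(2π)) ∫_{-π}^{π} (2x - 1)^2 dx = 4π^2/3 + 1 = 4π^2/3 + 1.
Parseval ⇒ Σ |c_n|^2 = 4π^2/3 + 1.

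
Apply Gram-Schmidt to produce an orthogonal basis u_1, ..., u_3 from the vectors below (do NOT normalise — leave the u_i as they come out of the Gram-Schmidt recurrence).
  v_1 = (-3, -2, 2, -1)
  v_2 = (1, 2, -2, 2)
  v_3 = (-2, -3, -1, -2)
Orthogonal basis:
  u_1 = (-3, -2, 2, -1)
  u_2 = (-7/6, 5/9, -5/9, 23/18)
  u_3 = (-28/65, -19/13, -33/13, -56/65)

Apply the Gram-Schmidt recurrence
  u_1 = v_1
  u_i = v_i − Σ_{j<i} ((v_i · u_j) / (u_j · u_j)) · u_j.

Step by step this gives:
  u_1 = (-3, -2, 2, -1)
  u_2 = (-7/6, 5/9, -5/9, 23/18)
  u_3 = (-28/65, -19/13, -33/13, -56/65)

Orthogonality check:
  u_2 · u_1 = 0 (should be 0)
  u_3 · u_1 = 0 (should be 0)
  u_3 · u_2 = 0 (should be 0)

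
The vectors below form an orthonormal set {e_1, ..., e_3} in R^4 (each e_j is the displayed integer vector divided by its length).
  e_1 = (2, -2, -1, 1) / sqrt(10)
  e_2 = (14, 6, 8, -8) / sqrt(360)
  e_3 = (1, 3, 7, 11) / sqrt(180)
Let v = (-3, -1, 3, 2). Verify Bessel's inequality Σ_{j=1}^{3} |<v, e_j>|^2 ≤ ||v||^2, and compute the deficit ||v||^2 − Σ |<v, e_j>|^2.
Σ |<v, e_j>|^2 = 291/20; ||v||^2 = 23; deficit = 169/20

Write each e_j = u_j / sqrt(<u_j, u_j>) where u_j is the displayed integer vector. Then <v, e_j> = <v, u_j> / sqrt(<u_j, u_j>), so |<v, e_j>|^2 = <v, u_j>^2 / <u_j, u_j>.
Coefficients: <v, e_1> = -5/sqrt(10), <v, e_2> = -40/sqrt(360), <v, e_3> = 37/sqrt(180).
Square and sum: Σ |<v, e_j>|^2 = 291/20.
Compute ||v||^2 = v·v = 23.
Deficit = 23 − 291/20 = 169/20 ≥ 0, confirming Bessel's inequality. (The deficit equals ||v − Σ <v,e_j> e_j||^2, the squared distance from v to span{e_j}.)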